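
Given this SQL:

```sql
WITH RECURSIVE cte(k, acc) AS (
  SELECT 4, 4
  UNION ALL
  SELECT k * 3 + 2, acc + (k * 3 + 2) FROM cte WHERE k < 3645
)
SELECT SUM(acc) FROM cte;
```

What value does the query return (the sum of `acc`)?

24544

Base: k=4, acc=4.
Iteration 1: 4 < 3645 holds -> k = 4 * 3 + 2 = 14, acc = 4 + 14 = 18.
Iteration 2: 14 < 3645 holds -> k = 14 * 3 + 2 = 44, acc = 18 + 44 = 62.
Iteration 3: 44 < 3645 holds -> k = 44 * 3 + 2 = 134, acc = 62 + 134 = 196.
Iteration 4: 134 < 3645 holds -> k = 134 * 3 + 2 = 404, acc = 196 + 404 = 600.
Iteration 5: 404 < 3645 holds -> k = 404 * 3 + 2 = 1214, acc = 600 + 1214 = 1814.
Iteration 6: 1214 < 3645 holds -> k = 1214 * 3 + 2 = 3644, acc = 1814 + 3644 = 5458.
Iteration 7: 3644 < 3645 holds -> k = 3644 * 3 + 2 = 10934, acc = 5458 + 10934 = 16392.
Iteration 8: 10934 < 3645 fails; recursion stops.
SUM(acc) = 4 + 18 + 62 + 196 + 600 + 1814 + 5458 + 16392 = 24544.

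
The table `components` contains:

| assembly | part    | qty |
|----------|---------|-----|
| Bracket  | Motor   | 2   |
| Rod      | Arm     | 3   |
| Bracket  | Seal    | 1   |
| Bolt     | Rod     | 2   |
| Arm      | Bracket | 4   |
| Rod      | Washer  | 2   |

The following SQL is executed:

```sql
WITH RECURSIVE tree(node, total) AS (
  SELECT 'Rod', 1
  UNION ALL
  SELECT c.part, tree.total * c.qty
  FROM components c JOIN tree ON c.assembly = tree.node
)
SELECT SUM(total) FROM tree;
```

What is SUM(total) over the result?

54

Base: (Rod, total=1).
Iteration 1: components of {Rod} -> Arm = 1*3 = 3, Washer = 1*2 = 2.
Iteration 2: components of {Arm,Washer} -> Bracket = 3*4 = 12.
Iteration 3: components of {Bracket} -> Motor = 12*2 = 24, Seal = 12*1 = 12.
Iteration 4: no further components; recursion stops.
SUM(total) = 1 + 3 + 2 + 12 + 12 + 24 = 54.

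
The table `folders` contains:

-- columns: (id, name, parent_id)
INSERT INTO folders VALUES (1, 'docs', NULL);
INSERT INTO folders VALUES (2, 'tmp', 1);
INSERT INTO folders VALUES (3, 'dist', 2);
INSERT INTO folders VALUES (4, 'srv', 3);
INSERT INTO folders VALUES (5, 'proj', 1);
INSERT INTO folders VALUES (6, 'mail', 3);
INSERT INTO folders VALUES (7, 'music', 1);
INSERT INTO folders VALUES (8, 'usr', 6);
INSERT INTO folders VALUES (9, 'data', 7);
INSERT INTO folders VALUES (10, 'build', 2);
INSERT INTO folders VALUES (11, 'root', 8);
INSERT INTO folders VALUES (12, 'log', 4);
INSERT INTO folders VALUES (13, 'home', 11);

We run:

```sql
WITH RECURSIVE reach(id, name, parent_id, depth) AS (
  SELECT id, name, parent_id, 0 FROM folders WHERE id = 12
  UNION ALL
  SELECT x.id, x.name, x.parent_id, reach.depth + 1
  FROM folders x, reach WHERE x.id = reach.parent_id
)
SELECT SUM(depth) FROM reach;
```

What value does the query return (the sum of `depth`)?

10

Base: id=12 (log), parent_id=4, depth 0.
Iteration 1: join on id=4 -> srv (id 4, parent_id=3, depth 1).
Iteration 2: join on id=3 -> dist (id 3, parent_id=2, depth 2).
Iteration 3: join on id=2 -> tmp (id 2, parent_id=1, depth 3).
Iteration 4: join on id=1 -> docs (id 1, parent_id=NULL, depth 4).
Iteration 5: parent_id is NULL; no match; recursion stops.
SUM(depth) = 0 + 1 + 2 + 3 + 4 = 10.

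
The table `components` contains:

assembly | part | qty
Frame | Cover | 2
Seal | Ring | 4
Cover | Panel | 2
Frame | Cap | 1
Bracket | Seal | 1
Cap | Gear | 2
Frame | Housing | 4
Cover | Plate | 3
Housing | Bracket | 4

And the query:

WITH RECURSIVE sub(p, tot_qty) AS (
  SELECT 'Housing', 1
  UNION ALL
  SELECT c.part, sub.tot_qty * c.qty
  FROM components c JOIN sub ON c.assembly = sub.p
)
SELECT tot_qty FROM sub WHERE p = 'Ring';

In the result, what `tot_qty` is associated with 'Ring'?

Base: (Housing, tot_qty=1).
Iteration 1: components of {Housing} -> Bracket = 1*4 = 4.
Iteration 2: components of {Bracket} -> Seal = 4*1 = 4.
Iteration 3: components of {Seal} -> Ring = 4*4 = 16.
Iteration 4: no further components; recursion stops.

16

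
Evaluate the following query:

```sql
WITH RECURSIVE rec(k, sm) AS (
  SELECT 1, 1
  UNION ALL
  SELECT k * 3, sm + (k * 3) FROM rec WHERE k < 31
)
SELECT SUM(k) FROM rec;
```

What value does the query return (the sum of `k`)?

121

Base: k=1, sm=1.
Iteration 1: 1 < 31 holds -> k = 1 * 3 = 3, sm = 1 + 3 = 4.
Iteration 2: 3 < 31 holds -> k = 3 * 3 = 9, sm = 4 + 9 = 13.
Iteration 3: 9 < 31 holds -> k = 9 * 3 = 27, sm = 13 + 27 = 40.
Iteration 4: 27 < 31 holds -> k = 27 * 3 = 81, sm = 40 + 81 = 121.
Iteration 5: 81 < 31 fails; recursion stops.
SUM(k) = 1 + 3 + 9 + 27 + 81 = 121.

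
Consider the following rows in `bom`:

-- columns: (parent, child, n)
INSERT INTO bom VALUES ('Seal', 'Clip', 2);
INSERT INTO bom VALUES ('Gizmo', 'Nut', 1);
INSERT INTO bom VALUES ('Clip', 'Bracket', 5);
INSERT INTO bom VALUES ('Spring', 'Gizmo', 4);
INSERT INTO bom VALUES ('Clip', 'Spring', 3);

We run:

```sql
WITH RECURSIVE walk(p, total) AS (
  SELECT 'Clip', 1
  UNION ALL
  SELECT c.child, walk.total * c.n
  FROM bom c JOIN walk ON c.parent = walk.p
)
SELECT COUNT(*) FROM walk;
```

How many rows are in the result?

Base: (Clip, total=1).
Iteration 1: components of {Clip} -> Bracket = 1*5 = 5, Spring = 1*3 = 3.
Iteration 2: components of {Bracket,Spring} -> Gizmo = 3*4 = 12.
Iteration 3: components of {Gizmo} -> Nut = 12*1 = 12.
Iteration 4: no further components; recursion stops.
Total rows emitted: 5.

5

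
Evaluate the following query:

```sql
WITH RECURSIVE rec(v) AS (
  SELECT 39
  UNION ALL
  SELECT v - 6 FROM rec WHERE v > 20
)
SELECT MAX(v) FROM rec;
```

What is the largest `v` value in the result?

Base: v=39.
Iteration 1: 39 > 20 holds -> v = 39 - 6 = 33.
Iteration 2: 33 > 20 holds -> v = 33 - 6 = 27.
Iteration 3: 27 > 20 holds -> v = 27 - 6 = 21.
Iteration 4: 21 > 20 holds -> v = 21 - 6 = 15.
Iteration 5: 15 > 20 fails; recursion stops.
v values: 39, 33, 27, 21, 15; the maximum is 39.

39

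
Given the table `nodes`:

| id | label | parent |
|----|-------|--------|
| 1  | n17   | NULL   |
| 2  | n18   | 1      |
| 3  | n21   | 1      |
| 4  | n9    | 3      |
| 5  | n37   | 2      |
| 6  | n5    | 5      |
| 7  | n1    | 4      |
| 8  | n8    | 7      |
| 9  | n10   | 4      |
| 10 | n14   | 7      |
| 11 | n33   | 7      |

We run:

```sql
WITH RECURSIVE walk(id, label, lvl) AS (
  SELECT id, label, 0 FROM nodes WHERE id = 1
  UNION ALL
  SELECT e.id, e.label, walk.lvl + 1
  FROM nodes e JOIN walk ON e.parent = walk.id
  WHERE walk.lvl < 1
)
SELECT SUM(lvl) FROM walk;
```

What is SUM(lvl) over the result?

Base: id=1 (n17) at lvl 0.
Iteration 1: rows with parent in {1} -> n18 (id 2, lvl 1), n21 (id 3, lvl 1).
Iteration 2: lvl < 1 fails for all current rows; recursion stops.
SUM(lvl) = 0 + 1 + 1 = 2.

2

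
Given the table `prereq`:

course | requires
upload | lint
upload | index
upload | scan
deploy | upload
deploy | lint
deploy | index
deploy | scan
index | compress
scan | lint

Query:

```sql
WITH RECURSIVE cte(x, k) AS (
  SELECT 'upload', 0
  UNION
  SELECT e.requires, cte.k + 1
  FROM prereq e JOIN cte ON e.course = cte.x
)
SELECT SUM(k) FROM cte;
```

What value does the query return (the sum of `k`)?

7

Base: (upload, k=0).
Iteration 1: edges from {upload} -> (index, k=1), (lint, k=1), (scan, k=1).
Iteration 2: edges from {index,lint,scan} -> (compress, k=2), (lint, k=2).
Iteration 3: no outgoing edges from {compress,lint}; recursion stops.
SUM(k) = 0 + 1 + 1 + 1 + 2 + 2 = 7.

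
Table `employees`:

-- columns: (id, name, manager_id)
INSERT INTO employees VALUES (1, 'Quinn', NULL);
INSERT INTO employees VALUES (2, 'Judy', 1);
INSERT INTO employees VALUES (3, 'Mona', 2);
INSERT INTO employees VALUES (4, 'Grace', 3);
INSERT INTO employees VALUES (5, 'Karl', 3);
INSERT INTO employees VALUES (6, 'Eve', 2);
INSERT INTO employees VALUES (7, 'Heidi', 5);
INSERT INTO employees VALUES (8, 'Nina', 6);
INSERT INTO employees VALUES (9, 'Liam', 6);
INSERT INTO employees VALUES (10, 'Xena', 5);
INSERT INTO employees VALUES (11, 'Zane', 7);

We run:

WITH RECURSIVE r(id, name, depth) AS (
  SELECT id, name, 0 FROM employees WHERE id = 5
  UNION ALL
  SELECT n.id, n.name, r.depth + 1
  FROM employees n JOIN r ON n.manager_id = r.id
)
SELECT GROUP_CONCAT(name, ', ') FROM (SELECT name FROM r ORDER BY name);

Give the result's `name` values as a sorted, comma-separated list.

Heidi, Karl, Xena, Zane

Base: id=5 (Karl) at depth 0.
Iteration 1: rows with manager_id in {5} -> Heidi (id 7, depth 1), Xena (id 10, depth 1).
Iteration 2: rows with manager_id in {7,10} -> Zane (id 11, depth 2).
Iteration 3: no rows with manager_id in {11}; recursion stops.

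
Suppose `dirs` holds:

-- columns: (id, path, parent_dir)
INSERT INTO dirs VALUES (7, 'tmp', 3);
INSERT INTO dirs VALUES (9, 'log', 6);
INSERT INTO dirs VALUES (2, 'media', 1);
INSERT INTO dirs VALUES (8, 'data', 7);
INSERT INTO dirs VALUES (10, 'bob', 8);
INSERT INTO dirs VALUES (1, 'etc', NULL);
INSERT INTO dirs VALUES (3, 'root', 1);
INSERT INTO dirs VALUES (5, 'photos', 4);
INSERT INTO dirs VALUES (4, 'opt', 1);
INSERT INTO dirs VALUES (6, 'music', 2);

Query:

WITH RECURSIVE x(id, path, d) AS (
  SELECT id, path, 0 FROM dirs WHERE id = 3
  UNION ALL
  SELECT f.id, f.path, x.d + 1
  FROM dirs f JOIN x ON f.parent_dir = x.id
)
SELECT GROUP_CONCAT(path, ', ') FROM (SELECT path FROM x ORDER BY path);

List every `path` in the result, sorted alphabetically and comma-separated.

bob, data, root, tmp

Base: id=3 (root) at d 0.
Iteration 1: rows with parent_dir in {3} -> tmp (id 7, d 1).
Iteration 2: rows with parent_dir in {7} -> data (id 8, d 2).
Iteration 3: rows with parent_dir in {8} -> bob (id 10, d 3).
Iteration 4: no rows with parent_dir in {10}; recursion stops.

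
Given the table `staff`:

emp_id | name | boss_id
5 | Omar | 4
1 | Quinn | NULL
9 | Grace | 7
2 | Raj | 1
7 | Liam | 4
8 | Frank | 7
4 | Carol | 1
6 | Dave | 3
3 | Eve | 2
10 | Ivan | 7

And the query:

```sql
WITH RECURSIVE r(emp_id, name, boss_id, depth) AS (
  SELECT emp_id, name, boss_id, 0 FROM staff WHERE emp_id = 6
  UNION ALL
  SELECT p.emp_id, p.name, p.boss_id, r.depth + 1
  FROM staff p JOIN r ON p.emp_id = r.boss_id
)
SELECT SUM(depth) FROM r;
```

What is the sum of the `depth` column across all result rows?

Base: emp_id=6 (Dave), boss_id=3, depth 0.
Iteration 1: join on emp_id=3 -> Eve (id 3, boss_id=2, depth 1).
Iteration 2: join on emp_id=2 -> Raj (id 2, boss_id=1, depth 2).
Iteration 3: join on emp_id=1 -> Quinn (id 1, boss_id=NULL, depth 3).
Iteration 4: boss_id is NULL; no match; recursion stops.
SUM(depth) = 0 + 1 + 2 + 3 = 6.

6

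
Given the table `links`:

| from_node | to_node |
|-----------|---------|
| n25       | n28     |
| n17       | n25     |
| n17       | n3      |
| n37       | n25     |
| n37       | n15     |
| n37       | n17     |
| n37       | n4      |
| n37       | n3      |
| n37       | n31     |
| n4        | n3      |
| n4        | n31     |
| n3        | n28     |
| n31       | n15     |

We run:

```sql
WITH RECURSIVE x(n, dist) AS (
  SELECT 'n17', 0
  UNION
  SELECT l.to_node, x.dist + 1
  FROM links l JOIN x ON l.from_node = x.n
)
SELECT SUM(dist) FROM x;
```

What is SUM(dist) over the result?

4

Base: (n17, dist=0).
Iteration 1: edges from {n17} -> (n25, dist=1), (n3, dist=1).
Iteration 2: edges from {n25,n3} -> (n28, dist=2). [UNION drops 1 duplicate row(s)]
Iteration 3: no outgoing edges from {n28}; recursion stops.
SUM(dist) = 0 + 1 + 1 + 2 = 4.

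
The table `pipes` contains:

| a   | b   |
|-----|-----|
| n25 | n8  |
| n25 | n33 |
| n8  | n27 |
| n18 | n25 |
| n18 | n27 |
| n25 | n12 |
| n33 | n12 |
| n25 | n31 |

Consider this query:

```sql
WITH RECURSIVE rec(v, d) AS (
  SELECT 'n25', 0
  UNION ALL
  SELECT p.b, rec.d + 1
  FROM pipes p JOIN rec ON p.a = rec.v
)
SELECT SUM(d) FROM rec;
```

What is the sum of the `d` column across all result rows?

8

Base: (n25, d=0).
Iteration 1: edges from {n25} -> (n12, d=1), (n31, d=1), (n33, d=1), (n8, d=1).
Iteration 2: edges from {n12,n31,n33,n8} -> (n12, d=2), (n27, d=2).
Iteration 3: no outgoing edges from {n12,n27}; recursion stops.
SUM(d) = 0 + 1 + 1 + 1 + 1 + 2 + 2 = 8.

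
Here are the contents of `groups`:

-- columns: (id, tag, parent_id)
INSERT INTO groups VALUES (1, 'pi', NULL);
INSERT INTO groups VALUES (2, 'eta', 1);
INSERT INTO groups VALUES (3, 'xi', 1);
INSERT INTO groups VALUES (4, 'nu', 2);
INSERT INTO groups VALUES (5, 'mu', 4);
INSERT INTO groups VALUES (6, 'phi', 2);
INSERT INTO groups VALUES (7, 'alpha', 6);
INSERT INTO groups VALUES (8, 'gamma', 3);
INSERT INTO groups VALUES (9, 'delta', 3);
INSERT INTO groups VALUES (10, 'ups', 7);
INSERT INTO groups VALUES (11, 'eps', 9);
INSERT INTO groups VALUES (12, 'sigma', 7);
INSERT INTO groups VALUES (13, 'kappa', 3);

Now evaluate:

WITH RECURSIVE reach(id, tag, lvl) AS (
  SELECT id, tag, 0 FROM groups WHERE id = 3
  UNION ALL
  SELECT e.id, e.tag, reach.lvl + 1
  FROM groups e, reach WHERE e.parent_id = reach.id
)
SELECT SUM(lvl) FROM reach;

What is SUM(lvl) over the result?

Base: id=3 (xi) at lvl 0.
Iteration 1: rows with parent_id in {3} -> gamma (id 8, lvl 1), delta (id 9, lvl 1), kappa (id 13, lvl 1).
Iteration 2: rows with parent_id in {8,9,13} -> eps (id 11, lvl 2).
Iteration 3: no rows with parent_id in {11}; recursion stops.
SUM(lvl) = 0 + 1 + 1 + 1 + 2 = 5.

5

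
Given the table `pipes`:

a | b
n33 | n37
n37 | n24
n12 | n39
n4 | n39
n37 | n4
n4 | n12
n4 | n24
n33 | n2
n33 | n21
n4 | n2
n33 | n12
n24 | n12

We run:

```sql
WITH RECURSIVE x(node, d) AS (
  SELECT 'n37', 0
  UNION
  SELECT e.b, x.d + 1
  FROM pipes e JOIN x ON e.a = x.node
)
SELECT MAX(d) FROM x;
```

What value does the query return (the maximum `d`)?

Base: (n37, d=0).
Iteration 1: edges from {n37} -> (n24, d=1), (n4, d=1).
Iteration 2: edges from {n24,n4} -> (n12, d=2), (n2, d=2), (n24, d=2), (n39, d=2). [UNION drops 1 duplicate row(s)]
Iteration 3: edges from {n12,n2,n24,n39} -> (n12, d=3), (n39, d=3).
Iteration 4: edges from {n12,n39} -> (n39, d=4).
Iteration 5: no outgoing edges from {n39}; recursion stops.
d values: 0, 1, 1, 2, 2, 2, 2, 3, 3, 4; the maximum is 4.

4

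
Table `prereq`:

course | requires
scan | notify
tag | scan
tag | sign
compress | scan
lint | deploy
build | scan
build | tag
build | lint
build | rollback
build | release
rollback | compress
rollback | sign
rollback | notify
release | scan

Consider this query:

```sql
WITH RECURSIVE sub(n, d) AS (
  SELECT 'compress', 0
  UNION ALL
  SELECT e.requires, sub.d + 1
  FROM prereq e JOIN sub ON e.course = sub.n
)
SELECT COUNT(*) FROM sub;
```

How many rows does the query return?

3

Base: (compress, d=0).
Iteration 1: edges from {compress} -> (scan, d=1).
Iteration 2: edges from {scan} -> (notify, d=2).
Iteration 3: no outgoing edges from {notify}; recursion stops.
Total rows emitted: 3.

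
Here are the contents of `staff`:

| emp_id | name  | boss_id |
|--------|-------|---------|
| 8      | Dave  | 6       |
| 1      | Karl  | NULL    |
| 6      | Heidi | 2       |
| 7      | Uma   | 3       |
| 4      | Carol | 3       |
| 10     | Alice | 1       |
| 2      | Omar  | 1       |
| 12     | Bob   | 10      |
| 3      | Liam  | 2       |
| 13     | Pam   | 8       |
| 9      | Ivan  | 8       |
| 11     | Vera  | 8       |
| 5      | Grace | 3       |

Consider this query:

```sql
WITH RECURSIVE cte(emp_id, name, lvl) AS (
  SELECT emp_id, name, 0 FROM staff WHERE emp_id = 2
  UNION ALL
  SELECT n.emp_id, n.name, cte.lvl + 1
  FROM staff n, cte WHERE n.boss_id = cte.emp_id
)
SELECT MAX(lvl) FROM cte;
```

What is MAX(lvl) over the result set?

Base: emp_id=2 (Omar) at lvl 0.
Iteration 1: rows with boss_id in {2} -> Liam (id 3, lvl 1), Heidi (id 6, lvl 1).
Iteration 2: rows with boss_id in {3,6} -> Carol (id 4, lvl 2), Grace (id 5, lvl 2), Uma (id 7, lvl 2), Dave (id 8, lvl 2).
Iteration 3: rows with boss_id in {4,5,7,8} -> Ivan (id 9, lvl 3), Vera (id 11, lvl 3), Pam (id 13, lvl 3).
Iteration 4: no rows with boss_id in {9,11,13}; recursion stops.
lvl values: 0, 1, 1, 2, 2, 2, 2, 3, 3, 3; the maximum is 3.

3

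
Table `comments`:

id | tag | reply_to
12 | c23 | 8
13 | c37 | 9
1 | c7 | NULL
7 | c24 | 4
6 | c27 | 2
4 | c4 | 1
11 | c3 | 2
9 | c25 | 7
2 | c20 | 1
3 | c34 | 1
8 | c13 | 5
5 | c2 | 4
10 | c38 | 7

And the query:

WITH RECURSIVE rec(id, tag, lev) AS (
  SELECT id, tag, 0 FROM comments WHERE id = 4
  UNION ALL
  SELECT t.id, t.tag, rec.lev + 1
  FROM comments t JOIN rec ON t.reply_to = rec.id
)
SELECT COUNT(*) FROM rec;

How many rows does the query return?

Base: id=4 (c4) at lev 0.
Iteration 1: rows with reply_to in {4} -> c2 (id 5, lev 1), c24 (id 7, lev 1).
Iteration 2: rows with reply_to in {5,7} -> c13 (id 8, lev 2), c25 (id 9, lev 2), c38 (id 10, lev 2).
Iteration 3: rows with reply_to in {8,9,10} -> c23 (id 12, lev 3), c37 (id 13, lev 3).
Iteration 4: no rows with reply_to in {12,13}; recursion stops.
Total rows emitted: 8.

8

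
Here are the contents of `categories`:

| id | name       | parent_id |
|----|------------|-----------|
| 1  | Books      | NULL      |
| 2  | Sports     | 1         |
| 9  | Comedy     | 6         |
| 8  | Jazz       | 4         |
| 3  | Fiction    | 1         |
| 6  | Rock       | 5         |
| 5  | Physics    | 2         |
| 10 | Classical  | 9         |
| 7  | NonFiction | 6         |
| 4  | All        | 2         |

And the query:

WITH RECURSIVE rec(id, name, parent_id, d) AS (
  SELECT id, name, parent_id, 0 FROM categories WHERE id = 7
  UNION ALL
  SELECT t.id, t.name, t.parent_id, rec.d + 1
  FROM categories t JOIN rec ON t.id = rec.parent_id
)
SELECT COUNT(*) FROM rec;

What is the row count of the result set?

Base: id=7 (NonFiction), parent_id=6, d 0.
Iteration 1: join on id=6 -> Rock (id 6, parent_id=5, d 1).
Iteration 2: join on id=5 -> Physics (id 5, parent_id=2, d 2).
Iteration 3: join on id=2 -> Sports (id 2, parent_id=1, d 3).
Iteration 4: join on id=1 -> Books (id 1, parent_id=NULL, d 4).
Iteration 5: parent_id is NULL; no match; recursion stops.
Total rows emitted: 5.

5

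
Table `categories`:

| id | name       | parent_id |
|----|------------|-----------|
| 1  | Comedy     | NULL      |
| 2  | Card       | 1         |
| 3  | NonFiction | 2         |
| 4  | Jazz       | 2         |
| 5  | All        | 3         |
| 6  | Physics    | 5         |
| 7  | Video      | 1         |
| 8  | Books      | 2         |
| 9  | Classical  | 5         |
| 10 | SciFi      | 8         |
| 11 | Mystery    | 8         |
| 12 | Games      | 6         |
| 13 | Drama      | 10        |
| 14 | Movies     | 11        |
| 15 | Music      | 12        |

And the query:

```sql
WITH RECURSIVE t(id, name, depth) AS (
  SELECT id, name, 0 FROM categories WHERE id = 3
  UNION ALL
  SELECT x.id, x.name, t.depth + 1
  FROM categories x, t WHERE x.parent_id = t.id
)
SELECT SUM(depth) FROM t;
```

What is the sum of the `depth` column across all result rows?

12

Base: id=3 (NonFiction) at depth 0.
Iteration 1: rows with parent_id in {3} -> All (id 5, depth 1).
Iteration 2: rows with parent_id in {5} -> Physics (id 6, depth 2), Classical (id 9, depth 2).
Iteration 3: rows with parent_id in {6,9} -> Games (id 12, depth 3).
Iteration 4: rows with parent_id in {12} -> Music (id 15, depth 4).
Iteration 5: no rows with parent_id in {15}; recursion stops.
SUM(depth) = 0 + 1 + 2 + 2 + 3 + 4 = 12.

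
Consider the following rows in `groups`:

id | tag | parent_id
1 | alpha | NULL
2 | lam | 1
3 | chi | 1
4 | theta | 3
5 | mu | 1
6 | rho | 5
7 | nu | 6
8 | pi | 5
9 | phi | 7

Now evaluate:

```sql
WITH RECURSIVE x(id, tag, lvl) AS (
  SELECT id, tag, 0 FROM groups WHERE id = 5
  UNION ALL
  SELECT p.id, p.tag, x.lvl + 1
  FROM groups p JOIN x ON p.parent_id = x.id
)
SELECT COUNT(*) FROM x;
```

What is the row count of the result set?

5

Base: id=5 (mu) at lvl 0.
Iteration 1: rows with parent_id in {5} -> rho (id 6, lvl 1), pi (id 8, lvl 1).
Iteration 2: rows with parent_id in {6,8} -> nu (id 7, lvl 2).
Iteration 3: rows with parent_id in {7} -> phi (id 9, lvl 3).
Iteration 4: no rows with parent_id in {9}; recursion stops.
Total rows emitted: 5.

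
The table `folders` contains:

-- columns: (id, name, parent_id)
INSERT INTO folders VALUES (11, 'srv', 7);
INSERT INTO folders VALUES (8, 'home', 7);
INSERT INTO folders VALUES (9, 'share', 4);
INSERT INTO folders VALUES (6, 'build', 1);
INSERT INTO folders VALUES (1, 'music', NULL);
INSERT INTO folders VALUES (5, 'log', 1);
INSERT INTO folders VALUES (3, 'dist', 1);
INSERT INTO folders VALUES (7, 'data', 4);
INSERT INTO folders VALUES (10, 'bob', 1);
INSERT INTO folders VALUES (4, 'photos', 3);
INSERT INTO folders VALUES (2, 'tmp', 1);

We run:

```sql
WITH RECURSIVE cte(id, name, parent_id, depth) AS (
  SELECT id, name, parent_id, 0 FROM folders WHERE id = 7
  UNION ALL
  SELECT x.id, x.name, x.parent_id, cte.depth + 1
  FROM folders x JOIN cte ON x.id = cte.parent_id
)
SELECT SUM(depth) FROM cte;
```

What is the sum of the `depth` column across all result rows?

6

Base: id=7 (data), parent_id=4, depth 0.
Iteration 1: join on id=4 -> photos (id 4, parent_id=3, depth 1).
Iteration 2: join on id=3 -> dist (id 3, parent_id=1, depth 2).
Iteration 3: join on id=1 -> music (id 1, parent_id=NULL, depth 3).
Iteration 4: parent_id is NULL; no match; recursion stops.
SUM(depth) = 0 + 1 + 2 + 3 = 6.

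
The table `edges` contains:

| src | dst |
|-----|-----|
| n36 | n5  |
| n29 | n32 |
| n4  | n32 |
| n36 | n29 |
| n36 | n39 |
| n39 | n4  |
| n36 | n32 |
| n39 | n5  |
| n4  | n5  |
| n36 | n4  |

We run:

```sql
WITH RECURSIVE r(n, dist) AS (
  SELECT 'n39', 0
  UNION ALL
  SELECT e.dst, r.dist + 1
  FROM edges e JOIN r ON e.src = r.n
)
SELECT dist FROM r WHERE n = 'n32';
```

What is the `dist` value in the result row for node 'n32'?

2

Base: (n39, dist=0).
Iteration 1: edges from {n39} -> (n4, dist=1), (n5, dist=1).
Iteration 2: edges from {n4,n5} -> (n32, dist=2), (n5, dist=2).
Iteration 3: no outgoing edges from {n32,n5}; recursion stops.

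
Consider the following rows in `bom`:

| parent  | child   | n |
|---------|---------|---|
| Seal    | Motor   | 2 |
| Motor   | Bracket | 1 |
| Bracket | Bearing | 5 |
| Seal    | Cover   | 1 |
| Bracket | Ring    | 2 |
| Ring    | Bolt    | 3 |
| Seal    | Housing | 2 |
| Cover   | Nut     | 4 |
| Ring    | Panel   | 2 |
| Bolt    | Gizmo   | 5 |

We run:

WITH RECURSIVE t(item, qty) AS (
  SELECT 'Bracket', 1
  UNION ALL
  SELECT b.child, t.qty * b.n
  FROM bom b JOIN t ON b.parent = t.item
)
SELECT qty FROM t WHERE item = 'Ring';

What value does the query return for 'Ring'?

2

Base: (Bracket, qty=1).
Iteration 1: components of {Bracket} -> Bearing = 1*5 = 5, Ring = 1*2 = 2.
Iteration 2: components of {Bearing,Ring} -> Bolt = 2*3 = 6, Panel = 2*2 = 4.
Iteration 3: components of {Bolt,Panel} -> Gizmo = 6*5 = 30.
Iteration 4: no further components; recursion stops.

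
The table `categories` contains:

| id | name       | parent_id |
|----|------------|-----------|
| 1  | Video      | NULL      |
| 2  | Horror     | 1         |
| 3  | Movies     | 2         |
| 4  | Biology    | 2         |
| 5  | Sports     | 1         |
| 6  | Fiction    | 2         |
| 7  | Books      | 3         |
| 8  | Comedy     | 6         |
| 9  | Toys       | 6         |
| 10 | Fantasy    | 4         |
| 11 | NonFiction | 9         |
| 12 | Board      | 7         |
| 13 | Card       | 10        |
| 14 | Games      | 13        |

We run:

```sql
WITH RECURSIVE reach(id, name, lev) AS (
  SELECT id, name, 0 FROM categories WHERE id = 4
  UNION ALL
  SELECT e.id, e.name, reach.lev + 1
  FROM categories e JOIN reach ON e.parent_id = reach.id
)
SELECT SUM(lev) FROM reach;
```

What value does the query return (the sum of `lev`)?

6

Base: id=4 (Biology) at lev 0.
Iteration 1: rows with parent_id in {4} -> Fantasy (id 10, lev 1).
Iteration 2: rows with parent_id in {10} -> Card (id 13, lev 2).
Iteration 3: rows with parent_id in {13} -> Games (id 14, lev 3).
Iteration 4: no rows with parent_id in {14}; recursion stops.
SUM(lev) = 0 + 1 + 2 + 3 = 6.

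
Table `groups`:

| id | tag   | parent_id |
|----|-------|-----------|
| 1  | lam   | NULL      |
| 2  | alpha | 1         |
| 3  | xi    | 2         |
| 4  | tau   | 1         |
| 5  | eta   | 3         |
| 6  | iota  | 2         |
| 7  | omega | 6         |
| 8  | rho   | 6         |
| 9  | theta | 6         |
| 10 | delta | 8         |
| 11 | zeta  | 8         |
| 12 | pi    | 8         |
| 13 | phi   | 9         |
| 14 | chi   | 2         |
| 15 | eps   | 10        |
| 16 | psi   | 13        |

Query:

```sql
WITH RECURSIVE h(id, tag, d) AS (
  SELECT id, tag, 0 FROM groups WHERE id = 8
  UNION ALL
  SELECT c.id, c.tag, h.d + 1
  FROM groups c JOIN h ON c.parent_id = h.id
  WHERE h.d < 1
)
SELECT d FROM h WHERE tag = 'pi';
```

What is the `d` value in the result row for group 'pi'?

Base: id=8 (rho) at d 0.
Iteration 1: rows with parent_id in {8} -> delta (id 10, d 1), zeta (id 11, d 1), pi (id 12, d 1).
Iteration 2: d < 1 fails for all current rows; recursion stops.

1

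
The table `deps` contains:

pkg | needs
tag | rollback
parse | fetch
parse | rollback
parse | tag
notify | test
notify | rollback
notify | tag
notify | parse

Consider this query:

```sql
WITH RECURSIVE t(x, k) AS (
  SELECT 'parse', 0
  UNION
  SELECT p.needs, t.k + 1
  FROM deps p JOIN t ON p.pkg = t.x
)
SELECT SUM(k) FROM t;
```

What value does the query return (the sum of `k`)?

Base: (parse, k=0).
Iteration 1: edges from {parse} -> (fetch, k=1), (rollback, k=1), (tag, k=1).
Iteration 2: edges from {fetch,rollback,tag} -> (rollback, k=2).
Iteration 3: no outgoing edges from {rollback}; recursion stops.
SUM(k) = 0 + 1 + 1 + 1 + 2 = 5.

5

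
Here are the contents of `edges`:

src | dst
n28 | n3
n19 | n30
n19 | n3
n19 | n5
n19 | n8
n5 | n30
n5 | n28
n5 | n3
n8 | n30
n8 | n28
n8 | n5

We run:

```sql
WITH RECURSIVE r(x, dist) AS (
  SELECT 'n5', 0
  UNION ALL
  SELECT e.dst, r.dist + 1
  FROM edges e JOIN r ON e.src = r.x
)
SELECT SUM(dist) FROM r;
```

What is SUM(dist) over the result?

5

Base: (n5, dist=0).
Iteration 1: edges from {n5} -> (n28, dist=1), (n3, dist=1), (n30, dist=1).
Iteration 2: edges from {n28,n3,n30} -> (n3, dist=2).
Iteration 3: no outgoing edges from {n3}; recursion stops.
SUM(dist) = 0 + 1 + 1 + 1 + 2 = 5.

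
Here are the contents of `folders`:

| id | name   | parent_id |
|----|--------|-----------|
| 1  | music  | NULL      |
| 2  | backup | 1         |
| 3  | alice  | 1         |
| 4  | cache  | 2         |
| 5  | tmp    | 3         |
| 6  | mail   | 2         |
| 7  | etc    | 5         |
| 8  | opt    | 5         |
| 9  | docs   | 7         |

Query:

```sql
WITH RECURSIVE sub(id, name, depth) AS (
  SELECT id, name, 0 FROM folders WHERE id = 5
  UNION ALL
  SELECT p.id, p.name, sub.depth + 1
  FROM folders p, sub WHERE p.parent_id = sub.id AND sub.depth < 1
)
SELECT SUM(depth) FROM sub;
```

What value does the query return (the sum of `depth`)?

2

Base: id=5 (tmp) at depth 0.
Iteration 1: rows with parent_id in {5} -> etc (id 7, depth 1), opt (id 8, depth 1).
Iteration 2: depth < 1 fails for all current rows; recursion stops.
SUM(depth) = 0 + 1 + 1 = 2.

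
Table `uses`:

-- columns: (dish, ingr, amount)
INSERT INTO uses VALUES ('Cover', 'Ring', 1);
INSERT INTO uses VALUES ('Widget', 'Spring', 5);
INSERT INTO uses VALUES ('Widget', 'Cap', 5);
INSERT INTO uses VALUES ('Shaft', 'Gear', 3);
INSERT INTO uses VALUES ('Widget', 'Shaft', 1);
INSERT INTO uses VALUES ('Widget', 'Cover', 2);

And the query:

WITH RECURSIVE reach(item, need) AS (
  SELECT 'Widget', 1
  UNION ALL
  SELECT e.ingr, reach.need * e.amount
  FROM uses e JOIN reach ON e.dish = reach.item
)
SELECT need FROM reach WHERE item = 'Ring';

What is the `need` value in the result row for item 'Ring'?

2

Base: (Widget, need=1).
Iteration 1: components of {Widget} -> Cap = 1*5 = 5, Cover = 1*2 = 2, Shaft = 1*1 = 1, Spring = 1*5 = 5.
Iteration 2: components of {Cap,Cover,Shaft,Spring} -> Gear = 1*3 = 3, Ring = 2*1 = 2.
Iteration 3: no further components; recursion stops.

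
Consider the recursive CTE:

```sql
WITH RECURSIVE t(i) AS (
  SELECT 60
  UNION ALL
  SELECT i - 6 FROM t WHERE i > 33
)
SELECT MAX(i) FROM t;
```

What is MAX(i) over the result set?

Base: i=60.
Iteration 1: 60 > 33 holds -> i = 60 - 6 = 54.
Iteration 2: 54 > 33 holds -> i = 54 - 6 = 48.
Iteration 3: 48 > 33 holds -> i = 48 - 6 = 42.
Iteration 4: 42 > 33 holds -> i = 42 - 6 = 36.
Iteration 5: 36 > 33 holds -> i = 36 - 6 = 30.
Iteration 6: 30 > 33 fails; recursion stops.
i values: 60, 54, 48, 42, 36, 30; the maximum is 60.

60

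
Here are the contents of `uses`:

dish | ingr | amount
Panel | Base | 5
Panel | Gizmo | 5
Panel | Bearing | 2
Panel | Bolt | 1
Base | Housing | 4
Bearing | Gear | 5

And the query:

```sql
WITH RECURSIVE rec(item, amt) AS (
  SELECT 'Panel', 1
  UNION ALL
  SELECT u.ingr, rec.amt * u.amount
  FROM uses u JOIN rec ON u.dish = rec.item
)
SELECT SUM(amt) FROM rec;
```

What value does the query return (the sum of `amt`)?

44

Base: (Panel, amt=1).
Iteration 1: components of {Panel} -> Base = 1*5 = 5, Bearing = 1*2 = 2, Bolt = 1*1 = 1, Gizmo = 1*5 = 5.
Iteration 2: components of {Base,Bearing,Bolt,Gizmo} -> Gear = 2*5 = 10, Housing = 5*4 = 20.
Iteration 3: no further components; recursion stops.
SUM(amt) = 1 + 5 + 5 + 2 + 1 + 20 + 10 = 44.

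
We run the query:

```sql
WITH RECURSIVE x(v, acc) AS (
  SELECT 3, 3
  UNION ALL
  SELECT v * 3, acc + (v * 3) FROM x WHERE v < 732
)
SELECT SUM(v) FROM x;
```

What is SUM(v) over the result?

Base: v=3, acc=3.
Iteration 1: 3 < 732 holds -> v = 3 * 3 = 9, acc = 3 + 9 = 12.
Iteration 2: 9 < 732 holds -> v = 9 * 3 = 27, acc = 12 + 27 = 39.
Iteration 3: 27 < 732 holds -> v = 27 * 3 = 81, acc = 39 + 81 = 120.
Iteration 4: 81 < 732 holds -> v = 81 * 3 = 243, acc = 120 + 243 = 363.
Iteration 5: 243 < 732 holds -> v = 243 * 3 = 729, acc = 363 + 729 = 1092.
Iteration 6: 729 < 732 holds -> v = 729 * 3 = 2187, acc = 1092 + 2187 = 3279.
Iteration 7: 2187 < 732 fails; recursion stops.
SUM(v) = 3 + 9 + 27 + 81 + 243 + 729 + 2187 = 3279.

3279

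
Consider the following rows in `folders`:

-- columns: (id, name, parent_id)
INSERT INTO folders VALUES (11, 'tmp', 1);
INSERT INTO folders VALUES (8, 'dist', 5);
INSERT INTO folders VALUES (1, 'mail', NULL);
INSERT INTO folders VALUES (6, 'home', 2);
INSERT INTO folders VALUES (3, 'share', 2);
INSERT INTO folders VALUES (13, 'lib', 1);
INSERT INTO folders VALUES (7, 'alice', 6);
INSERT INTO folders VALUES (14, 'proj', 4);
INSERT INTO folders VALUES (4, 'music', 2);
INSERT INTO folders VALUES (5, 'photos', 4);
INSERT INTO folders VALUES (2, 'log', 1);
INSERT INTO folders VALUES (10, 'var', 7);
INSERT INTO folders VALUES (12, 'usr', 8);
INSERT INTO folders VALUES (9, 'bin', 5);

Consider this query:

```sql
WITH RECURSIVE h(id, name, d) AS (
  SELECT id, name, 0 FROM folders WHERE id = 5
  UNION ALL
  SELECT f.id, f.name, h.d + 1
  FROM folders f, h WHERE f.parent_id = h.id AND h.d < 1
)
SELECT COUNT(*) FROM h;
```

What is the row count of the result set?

3

Base: id=5 (photos) at d 0.
Iteration 1: rows with parent_id in {5} -> dist (id 8, d 1), bin (id 9, d 1).
Iteration 2: d < 1 fails for all current rows; recursion stops.
Total rows emitted: 3.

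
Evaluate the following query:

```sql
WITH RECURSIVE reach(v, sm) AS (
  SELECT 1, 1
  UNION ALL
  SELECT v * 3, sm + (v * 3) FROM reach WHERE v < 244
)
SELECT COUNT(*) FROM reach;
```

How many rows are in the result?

7

Base: v=1, sm=1.
Iteration 1: 1 < 244 holds -> v = 1 * 3 = 3, sm = 1 + 3 = 4.
Iteration 2: 3 < 244 holds -> v = 3 * 3 = 9, sm = 4 + 9 = 13.
Iteration 3: 9 < 244 holds -> v = 9 * 3 = 27, sm = 13 + 27 = 40.
Iteration 4: 27 < 244 holds -> v = 27 * 3 = 81, sm = 40 + 81 = 121.
Iteration 5: 81 < 244 holds -> v = 81 * 3 = 243, sm = 121 + 243 = 364.
Iteration 6: 243 < 244 holds -> v = 243 * 3 = 729, sm = 364 + 729 = 1093.
Iteration 7: 729 < 244 fails; recursion stops.
Total rows emitted: 7.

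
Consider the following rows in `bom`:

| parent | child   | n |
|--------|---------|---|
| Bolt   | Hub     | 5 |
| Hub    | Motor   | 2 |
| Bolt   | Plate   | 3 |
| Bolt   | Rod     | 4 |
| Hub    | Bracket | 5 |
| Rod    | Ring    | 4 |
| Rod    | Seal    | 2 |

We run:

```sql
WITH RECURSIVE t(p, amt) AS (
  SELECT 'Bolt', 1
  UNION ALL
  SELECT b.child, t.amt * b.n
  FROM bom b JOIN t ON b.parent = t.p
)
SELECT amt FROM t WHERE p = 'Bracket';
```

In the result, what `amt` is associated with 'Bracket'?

Base: (Bolt, amt=1).
Iteration 1: components of {Bolt} -> Hub = 1*5 = 5, Plate = 1*3 = 3, Rod = 1*4 = 4.
Iteration 2: components of {Hub,Plate,Rod} -> Bracket = 5*5 = 25, Motor = 5*2 = 10, Ring = 4*4 = 16, Seal = 4*2 = 8.
Iteration 3: no further components; recursion stops.

25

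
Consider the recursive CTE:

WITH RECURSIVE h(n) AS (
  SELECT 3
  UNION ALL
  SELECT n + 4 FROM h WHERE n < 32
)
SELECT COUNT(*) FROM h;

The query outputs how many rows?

Base: n=3.
Iteration 1: 3 < 32 holds -> n = 3 + 4 = 7.
Iteration 2: 7 < 32 holds -> n = 7 + 4 = 11.
Iteration 3: 11 < 32 holds -> n = 11 + 4 = 15.
Iteration 4: 15 < 32 holds -> n = 15 + 4 = 19.
Iteration 5: 19 < 32 holds -> n = 19 + 4 = 23.
Iteration 6: 23 < 32 holds -> n = 23 + 4 = 27.
Iteration 7: 27 < 32 holds -> n = 27 + 4 = 31.
Iteration 8: 31 < 32 holds -> n = 31 + 4 = 35.
Iteration 9: 35 < 32 fails; recursion stops.
Total rows emitted: 9.

9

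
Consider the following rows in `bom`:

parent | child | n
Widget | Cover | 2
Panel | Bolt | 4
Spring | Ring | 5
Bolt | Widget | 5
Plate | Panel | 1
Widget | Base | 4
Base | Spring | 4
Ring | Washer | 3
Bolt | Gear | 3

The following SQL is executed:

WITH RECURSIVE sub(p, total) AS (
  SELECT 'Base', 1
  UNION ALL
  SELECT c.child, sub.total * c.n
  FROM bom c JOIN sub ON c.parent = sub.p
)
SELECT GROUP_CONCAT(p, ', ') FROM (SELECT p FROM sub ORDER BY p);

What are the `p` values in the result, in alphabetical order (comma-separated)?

Base: (Base, total=1).
Iteration 1: components of {Base} -> Spring = 1*4 = 4.
Iteration 2: components of {Spring} -> Ring = 4*5 = 20.
Iteration 3: components of {Ring} -> Washer = 20*3 = 60.
Iteration 4: no further components; recursion stops.

Base, Ring, Spring, Washer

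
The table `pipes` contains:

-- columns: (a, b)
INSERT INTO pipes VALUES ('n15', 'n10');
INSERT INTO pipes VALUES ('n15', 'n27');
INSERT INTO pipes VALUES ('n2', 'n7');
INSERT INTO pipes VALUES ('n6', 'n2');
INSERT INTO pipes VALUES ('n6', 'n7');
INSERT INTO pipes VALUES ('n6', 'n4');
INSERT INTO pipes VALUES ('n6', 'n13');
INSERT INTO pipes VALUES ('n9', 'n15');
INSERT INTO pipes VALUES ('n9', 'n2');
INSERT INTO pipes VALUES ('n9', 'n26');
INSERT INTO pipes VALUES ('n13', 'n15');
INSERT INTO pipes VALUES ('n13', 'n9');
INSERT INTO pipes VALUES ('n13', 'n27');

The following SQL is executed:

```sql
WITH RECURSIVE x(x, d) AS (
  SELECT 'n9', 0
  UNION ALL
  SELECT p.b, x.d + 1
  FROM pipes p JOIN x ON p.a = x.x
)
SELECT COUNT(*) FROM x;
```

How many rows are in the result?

7

Base: (n9, d=0).
Iteration 1: edges from {n9} -> (n15, d=1), (n2, d=1), (n26, d=1).
Iteration 2: edges from {n15,n2,n26} -> (n10, d=2), (n27, d=2), (n7, d=2).
Iteration 3: no outgoing edges from {n10,n27,n7}; recursion stops.
Total rows emitted: 7.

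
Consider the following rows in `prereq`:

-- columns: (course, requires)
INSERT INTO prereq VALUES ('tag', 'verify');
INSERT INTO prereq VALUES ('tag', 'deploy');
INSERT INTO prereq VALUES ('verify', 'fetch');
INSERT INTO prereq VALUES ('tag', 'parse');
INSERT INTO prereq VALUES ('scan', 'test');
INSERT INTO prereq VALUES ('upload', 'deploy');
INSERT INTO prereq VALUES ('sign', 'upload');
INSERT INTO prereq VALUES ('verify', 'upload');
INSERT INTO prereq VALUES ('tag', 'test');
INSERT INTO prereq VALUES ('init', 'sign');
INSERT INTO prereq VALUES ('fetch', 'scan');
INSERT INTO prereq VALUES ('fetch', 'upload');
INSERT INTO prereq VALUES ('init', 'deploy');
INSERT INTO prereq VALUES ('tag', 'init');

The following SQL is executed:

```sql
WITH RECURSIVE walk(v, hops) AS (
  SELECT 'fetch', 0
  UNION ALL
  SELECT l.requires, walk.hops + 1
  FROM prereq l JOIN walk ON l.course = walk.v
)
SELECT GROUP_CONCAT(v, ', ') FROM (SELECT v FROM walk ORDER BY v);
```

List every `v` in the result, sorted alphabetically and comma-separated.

Base: (fetch, hops=0).
Iteration 1: edges from {fetch} -> (scan, hops=1), (upload, hops=1).
Iteration 2: edges from {scan,upload} -> (deploy, hops=2), (test, hops=2).
Iteration 3: no outgoing edges from {deploy,test}; recursion stops.

deploy, fetch, scan, test, upload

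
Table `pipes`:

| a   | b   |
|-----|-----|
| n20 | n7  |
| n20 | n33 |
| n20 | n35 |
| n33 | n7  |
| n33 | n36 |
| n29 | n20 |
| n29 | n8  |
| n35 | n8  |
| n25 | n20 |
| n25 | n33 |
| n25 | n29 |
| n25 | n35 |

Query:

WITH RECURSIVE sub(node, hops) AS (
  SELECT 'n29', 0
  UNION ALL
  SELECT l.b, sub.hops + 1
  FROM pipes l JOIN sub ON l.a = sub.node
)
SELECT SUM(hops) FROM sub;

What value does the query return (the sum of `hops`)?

Base: (n29, hops=0).
Iteration 1: edges from {n29} -> (n20, hops=1), (n8, hops=1).
Iteration 2: edges from {n20,n8} -> (n33, hops=2), (n35, hops=2), (n7, hops=2).
Iteration 3: edges from {n33,n35,n7} -> (n36, hops=3), (n7, hops=3), (n8, hops=3).
Iteration 4: no outgoing edges from {n36,n7,n8}; recursion stops.
SUM(hops) = 0 + 1 + 1 + 2 + 2 + 2 + 3 + 3 + 3 = 17.

17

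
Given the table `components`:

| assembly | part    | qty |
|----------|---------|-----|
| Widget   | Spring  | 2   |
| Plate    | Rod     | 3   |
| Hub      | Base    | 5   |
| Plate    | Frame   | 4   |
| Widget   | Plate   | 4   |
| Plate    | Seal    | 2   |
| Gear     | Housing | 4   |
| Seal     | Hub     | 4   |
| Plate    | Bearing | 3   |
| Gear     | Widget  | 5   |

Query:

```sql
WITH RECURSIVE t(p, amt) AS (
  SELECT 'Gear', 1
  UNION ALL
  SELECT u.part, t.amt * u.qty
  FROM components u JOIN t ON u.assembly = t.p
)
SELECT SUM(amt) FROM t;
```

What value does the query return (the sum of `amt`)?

1240

Base: (Gear, amt=1).
Iteration 1: components of {Gear} -> Housing = 1*4 = 4, Widget = 1*5 = 5.
Iteration 2: components of {Housing,Widget} -> Plate = 5*4 = 20, Spring = 5*2 = 10.
Iteration 3: components of {Plate,Spring} -> Bearing = 20*3 = 60, Frame = 20*4 = 80, Rod = 20*3 = 60, Seal = 20*2 = 40.
Iteration 4: components of {Bearing,Frame,Rod,Seal} -> Hub = 40*4 = 160.
Iteration 5: components of {Hub} -> Base = 160*5 = 800.
Iteration 6: no further components; recursion stops.
SUM(amt) = 1 + 5 + 4 + 10 + 20 + 40 + 60 + 60 + 80 + 160 + 800 = 1240.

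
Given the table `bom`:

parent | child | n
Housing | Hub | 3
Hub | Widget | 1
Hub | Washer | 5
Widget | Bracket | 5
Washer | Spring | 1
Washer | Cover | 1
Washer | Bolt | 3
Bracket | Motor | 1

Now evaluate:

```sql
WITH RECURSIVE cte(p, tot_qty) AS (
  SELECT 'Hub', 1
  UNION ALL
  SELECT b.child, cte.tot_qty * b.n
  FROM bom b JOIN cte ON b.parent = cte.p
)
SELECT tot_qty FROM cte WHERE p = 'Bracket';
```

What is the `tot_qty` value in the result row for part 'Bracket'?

Base: (Hub, tot_qty=1).
Iteration 1: components of {Hub} -> Washer = 1*5 = 5, Widget = 1*1 = 1.
Iteration 2: components of {Washer,Widget} -> Bolt = 5*3 = 15, Bracket = 1*5 = 5, Cover = 5*1 = 5, Spring = 5*1 = 5.
Iteration 3: components of {Bolt,Bracket,Cover,Spring} -> Motor = 5*1 = 5.
Iteration 4: no further components; recursion stops.

5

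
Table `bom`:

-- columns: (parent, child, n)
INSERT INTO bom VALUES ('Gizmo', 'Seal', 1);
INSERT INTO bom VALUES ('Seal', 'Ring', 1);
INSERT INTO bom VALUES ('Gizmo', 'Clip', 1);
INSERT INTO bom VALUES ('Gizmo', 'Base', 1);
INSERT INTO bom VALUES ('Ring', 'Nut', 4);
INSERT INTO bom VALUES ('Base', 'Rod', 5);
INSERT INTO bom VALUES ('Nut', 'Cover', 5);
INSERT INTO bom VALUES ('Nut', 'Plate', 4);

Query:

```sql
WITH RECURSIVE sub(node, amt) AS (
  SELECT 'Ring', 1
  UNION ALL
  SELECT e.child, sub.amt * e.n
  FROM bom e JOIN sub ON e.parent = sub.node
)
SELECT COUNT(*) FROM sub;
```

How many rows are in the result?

4

Base: (Ring, amt=1).
Iteration 1: components of {Ring} -> Nut = 1*4 = 4.
Iteration 2: components of {Nut} -> Cover = 4*5 = 20, Plate = 4*4 = 16.
Iteration 3: no further components; recursion stops.
Total rows emitted: 4.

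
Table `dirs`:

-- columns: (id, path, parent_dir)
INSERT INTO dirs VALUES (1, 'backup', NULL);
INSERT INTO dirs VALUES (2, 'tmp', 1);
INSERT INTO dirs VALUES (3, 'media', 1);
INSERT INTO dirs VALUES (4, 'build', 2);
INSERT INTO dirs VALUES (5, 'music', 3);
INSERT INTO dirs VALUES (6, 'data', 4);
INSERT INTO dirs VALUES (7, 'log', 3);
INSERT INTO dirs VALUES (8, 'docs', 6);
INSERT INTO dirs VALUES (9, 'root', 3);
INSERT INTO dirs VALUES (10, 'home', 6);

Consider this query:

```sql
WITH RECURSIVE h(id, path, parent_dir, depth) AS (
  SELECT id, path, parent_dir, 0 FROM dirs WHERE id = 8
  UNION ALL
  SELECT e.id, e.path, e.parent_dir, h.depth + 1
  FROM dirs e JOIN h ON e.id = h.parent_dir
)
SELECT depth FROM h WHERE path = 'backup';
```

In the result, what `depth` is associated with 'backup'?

Base: id=8 (docs), parent_dir=6, depth 0.
Iteration 1: join on id=6 -> data (id 6, parent_dir=4, depth 1).
Iteration 2: join on id=4 -> build (id 4, parent_dir=2, depth 2).
Iteration 3: join on id=2 -> tmp (id 2, parent_dir=1, depth 3).
Iteration 4: join on id=1 -> backup (id 1, parent_dir=NULL, depth 4).
Iteration 5: parent_dir is NULL; no match; recursion stops.

4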